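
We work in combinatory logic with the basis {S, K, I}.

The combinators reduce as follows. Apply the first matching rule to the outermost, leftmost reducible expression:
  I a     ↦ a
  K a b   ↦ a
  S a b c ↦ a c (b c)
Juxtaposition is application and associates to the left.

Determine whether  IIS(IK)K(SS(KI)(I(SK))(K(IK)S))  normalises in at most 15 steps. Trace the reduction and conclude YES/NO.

Answer: YES — reaches normal form K in 14 ≤ 15 steps

Derivation:
  start: IIS(IK)K(SS(KI)(I(SK))(K(IK)S))
  →1  IS(IK)K(SS(KI)(I(SK))(K(IK)S))
  →2  S(IK)K(SS(KI)(I(SK))(K(IK)S))
  →3  IK(SS(KI)(I(SK))(K(IK)S))(K(SS(KI)(I(SK))(K(IK)S)))
  →4  K(SS(KI)(I(SK))(K(IK)S))(K(SS(KI)(I(SK))(K(IK)S)))
  →5  SS(KI)(I(SK))(K(IK)S)
  →6  S(I(SK))(KI(I(SK)))(K(IK)S)
  →7  I(SK)(K(IK)S)(KI(I(SK))(K(IK)S))
  →8  SK(K(IK)S)(KI(I(SK))(K(IK)S))
  →9  K(KI(I(SK))(K(IK)S))(K(IK)S(KI(I(SK))(K(IK)S)))
  →10  KI(I(SK))(K(IK)S)
  →11  I(K(IK)S)
  →12  K(IK)S
  →13  IK
  →14  K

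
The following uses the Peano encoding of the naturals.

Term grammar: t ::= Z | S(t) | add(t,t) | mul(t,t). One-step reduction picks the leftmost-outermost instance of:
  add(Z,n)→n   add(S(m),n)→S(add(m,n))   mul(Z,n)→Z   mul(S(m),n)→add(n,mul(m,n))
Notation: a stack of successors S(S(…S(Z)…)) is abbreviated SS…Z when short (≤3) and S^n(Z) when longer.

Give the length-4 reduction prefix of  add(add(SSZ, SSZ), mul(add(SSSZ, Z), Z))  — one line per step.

  start: add(add(SSZ, SSZ), mul(add(SSSZ, Z), Z))
  step 1: add(S(add(SZ, SSZ)), mul(add(SSSZ, Z), Z))
  step 2: S(add(add(SZ, SSZ), mul(add(SSSZ, Z), Z)))
  step 3: S(add(S(add(Z, SSZ)), mul(add(SSSZ, Z), Z)))
  step 4: S(S(add(add(Z, SSZ), mul(add(SSSZ, Z), Z))))

Answer: after 4 steps: S(S(add(add(Z, SSZ), mul(add(SSSZ, Z), Z))))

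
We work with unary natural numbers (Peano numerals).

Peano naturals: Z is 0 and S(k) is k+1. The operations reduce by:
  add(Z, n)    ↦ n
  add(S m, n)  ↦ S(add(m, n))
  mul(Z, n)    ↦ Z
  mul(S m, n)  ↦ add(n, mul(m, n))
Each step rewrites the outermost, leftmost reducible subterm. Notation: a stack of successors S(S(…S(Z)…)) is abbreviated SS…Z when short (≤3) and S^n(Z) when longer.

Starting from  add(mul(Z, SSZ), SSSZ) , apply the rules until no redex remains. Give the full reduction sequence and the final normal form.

  start: add(mul(Z, SSZ), SSSZ)
  [1] add(Z, SSSZ)
  [2] SSSZ

Answer: normal form = SSSZ  (in 2 steps)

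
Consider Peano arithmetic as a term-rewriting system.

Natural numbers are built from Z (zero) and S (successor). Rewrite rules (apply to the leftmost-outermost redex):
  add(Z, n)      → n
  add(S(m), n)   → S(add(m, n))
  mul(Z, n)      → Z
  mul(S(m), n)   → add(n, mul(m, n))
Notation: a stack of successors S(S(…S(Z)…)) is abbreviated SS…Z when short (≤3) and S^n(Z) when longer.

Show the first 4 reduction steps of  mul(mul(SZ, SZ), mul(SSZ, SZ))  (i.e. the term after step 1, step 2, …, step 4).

Answer: after 4 steps: add(add(SZ, mul(SZ, SZ)), mul(add(Z, mul(Z, SZ)), mul(SSZ, SZ)))

Reduction:
  start: mul(mul(SZ, SZ), mul(SSZ, SZ))
  step 1: mul(add(SZ, mul(Z, SZ)), mul(SSZ, SZ))
  step 2: mul(S(add(Z, mul(Z, SZ))), mul(SSZ, SZ))
  step 3: add(mul(SSZ, SZ), mul(add(Z, mul(Z, SZ)), mul(SSZ, SZ)))
  step 4: add(add(SZ, mul(SZ, SZ)), mul(add(Z, mul(Z, SZ)), mul(SSZ, SZ)))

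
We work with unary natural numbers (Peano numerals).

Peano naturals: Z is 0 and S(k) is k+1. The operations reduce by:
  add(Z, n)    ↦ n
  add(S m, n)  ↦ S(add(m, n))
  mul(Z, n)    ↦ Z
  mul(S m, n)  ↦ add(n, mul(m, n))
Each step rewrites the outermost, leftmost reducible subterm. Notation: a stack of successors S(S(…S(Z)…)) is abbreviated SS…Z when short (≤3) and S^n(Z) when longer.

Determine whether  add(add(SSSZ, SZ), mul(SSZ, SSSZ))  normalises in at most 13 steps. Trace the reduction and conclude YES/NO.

Answer: NO — after 13 steps the term is S(S(S(S(S(S(S(add(Z, mul(SZ, SSSZ))))))))), not yet normal

Working:
  start: add(add(SSSZ, SZ), mul(SSZ, SSSZ))
  step 1: add(S(add(SSZ, SZ)), mul(SSZ, SSSZ))
  step 2: S(add(add(SSZ, SZ), mul(SSZ, SSSZ)))
  step 3: S(add(S(add(SZ, SZ)), mul(SSZ, SSSZ)))
  step 4: S(S(add(add(SZ, SZ), mul(SSZ, SSSZ))))
  step 5: S(S(add(S(add(Z, SZ)), mul(SSZ, SSSZ))))
  step 6: S(S(S(add(add(Z, SZ), mul(SSZ, SSSZ)))))
  step 7: S(S(S(add(SZ, mul(SSZ, SSSZ)))))
  step 8: S(S(S(S(add(Z, mul(SSZ, SSSZ))))))
  step 9: S(S(S(S(mul(SSZ, SSSZ)))))
  step 10: S(S(S(S(add(SSSZ, mul(SZ, SSSZ))))))
  step 11: S(S(S(S(S(add(SSZ, mul(SZ, SSSZ)))))))
  step 12: S(S(S(S(S(S(add(SZ, mul(SZ, SSSZ))))))))
  step 13: S(S(S(S(S(S(S(add(Z, mul(SZ, SSSZ)))))))))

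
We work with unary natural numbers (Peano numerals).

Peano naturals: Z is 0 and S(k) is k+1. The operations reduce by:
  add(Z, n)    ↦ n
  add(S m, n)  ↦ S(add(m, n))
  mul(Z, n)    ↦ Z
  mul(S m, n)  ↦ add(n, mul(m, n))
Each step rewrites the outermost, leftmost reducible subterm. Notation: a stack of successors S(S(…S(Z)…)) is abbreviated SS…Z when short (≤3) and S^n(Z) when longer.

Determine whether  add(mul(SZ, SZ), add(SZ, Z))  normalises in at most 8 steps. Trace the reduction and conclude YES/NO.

Answer: YES — reaches normal form SSZ in 8 ≤ 8 steps

Working:
  start: add(mul(SZ, SZ), add(SZ, Z))
  [1] add(add(SZ, mul(Z, SZ)), add(SZ, Z))
  [2] add(S(add(Z, mul(Z, SZ))), add(SZ, Z))
  [3] S(add(add(Z, mul(Z, SZ)), add(SZ, Z)))
  [4] S(add(mul(Z, SZ), add(SZ, Z)))
  [5] S(add(Z, add(SZ, Z)))
  [6] S(add(SZ, Z))
  [7] S(S(add(Z, Z)))
  [8] SSZ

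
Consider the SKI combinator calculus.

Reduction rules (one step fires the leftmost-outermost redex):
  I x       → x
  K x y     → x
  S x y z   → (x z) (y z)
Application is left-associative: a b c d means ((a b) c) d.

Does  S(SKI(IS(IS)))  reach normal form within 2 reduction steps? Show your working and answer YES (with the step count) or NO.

  start: S(SKI(IS(IS)))
  [1] S(K(IS(IS))(I(IS(IS))))
  [2] S(IS(IS))

Answer: NO — after 2 steps the term is S(IS(IS)), not yet normal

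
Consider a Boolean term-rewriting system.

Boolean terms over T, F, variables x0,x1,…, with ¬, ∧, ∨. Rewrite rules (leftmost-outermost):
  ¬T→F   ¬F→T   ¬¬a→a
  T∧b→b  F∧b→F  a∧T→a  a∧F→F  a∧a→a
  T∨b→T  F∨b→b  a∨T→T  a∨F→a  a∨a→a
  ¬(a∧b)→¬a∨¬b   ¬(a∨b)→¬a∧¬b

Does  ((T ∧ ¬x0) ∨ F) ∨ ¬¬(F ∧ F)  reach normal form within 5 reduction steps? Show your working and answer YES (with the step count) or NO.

  start: ((T ∧ ¬x0) ∨ F) ∨ ¬¬(F ∧ F)
  [1] (T ∧ ¬x0) ∨ ¬¬(F ∧ F)
  [2] ¬x0 ∨ ¬¬(F ∧ F)
  [3] ¬x0 ∨ (F ∧ F)
  [4] ¬x0 ∨ F
  [5] ¬x0

Answer: YES — reaches normal form ¬x0 in 5 ≤ 5 steps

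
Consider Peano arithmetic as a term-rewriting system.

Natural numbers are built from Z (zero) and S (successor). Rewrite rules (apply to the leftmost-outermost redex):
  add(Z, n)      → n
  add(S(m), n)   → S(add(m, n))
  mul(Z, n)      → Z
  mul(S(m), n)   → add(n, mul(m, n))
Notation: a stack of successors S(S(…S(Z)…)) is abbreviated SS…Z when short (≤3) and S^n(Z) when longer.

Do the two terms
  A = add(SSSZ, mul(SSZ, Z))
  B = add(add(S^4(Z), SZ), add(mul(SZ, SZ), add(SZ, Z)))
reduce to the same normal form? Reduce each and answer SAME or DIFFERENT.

Answer: DIFFERENT — A ⇓ SSSZ, B ⇓ S^7(Z)

Derivation:
Term A:
  start: add(SSSZ, mul(SSZ, Z))
  [1] S(add(SSZ, mul(SSZ, Z)))
  [2] S(S(add(SZ, mul(SSZ, Z))))
  [3] S(S(S(add(Z, mul(SSZ, Z)))))
  [4] S(S(S(mul(SSZ, Z))))
  [5] S(S(S(add(Z, mul(SZ, Z)))))
  [6] S(S(S(mul(SZ, Z))))
  [7] S(S(S(add(Z, mul(Z, Z)))))
  [8] S(S(S(mul(Z, Z))))
  [9] SSSZ

Term B:
  start: add(add(S^4(Z), SZ), add(mul(SZ, SZ), add(SZ, Z)))
  [1] add(S(add(SSSZ, SZ)), add(mul(SZ, SZ), add(SZ, Z)))
  [2] S(add(add(SSSZ, SZ), add(mul(SZ, SZ), add(SZ, Z))))
  [3] S(add(S(add(SSZ, SZ)), add(mul(SZ, SZ), add(SZ, Z))))
  [4] S(S(add(add(SSZ, SZ), add(mul(SZ, SZ), add(SZ, Z)))))
  [5] S(S(add(S(add(SZ, SZ)), add(mul(SZ, SZ), add(SZ, Z)))))
  [6] S(S(S(add(add(SZ, SZ), add(mul(SZ, SZ), add(SZ, Z))))))
  [7] S(S(S(add(S(add(Z, SZ)), add(mul(SZ, SZ), add(SZ, Z))))))
  [8] S(S(S(S(add(add(Z, SZ), add(mul(SZ, SZ), add(SZ, Z)))))))
  [9] S(S(S(S(add(SZ, add(mul(SZ, SZ), add(SZ, Z)))))))
  [10] S(S(S(S(S(add(Z, add(mul(SZ, SZ), add(SZ, Z))))))))
  [11] S(S(S(S(S(add(mul(SZ, SZ), add(SZ, Z)))))))
  [12] S(S(S(S(S(add(add(SZ, mul(Z, SZ)), add(SZ, Z)))))))
  [13] S(S(S(S(S(add(S(add(Z, mul(Z, SZ))), add(SZ, Z)))))))
  [14] S(S(S(S(S(S(add(add(Z, mul(Z, SZ)), add(SZ, Z))))))))
  [15] S(S(S(S(S(S(add(mul(Z, SZ), add(SZ, Z))))))))
  [16] S(S(S(S(S(S(add(Z, add(SZ, Z))))))))
  [17] S(S(S(S(S(S(add(SZ, Z)))))))
  [18] S(S(S(S(S(S(S(add(Z, Z))))))))
  [19] S^7(Z)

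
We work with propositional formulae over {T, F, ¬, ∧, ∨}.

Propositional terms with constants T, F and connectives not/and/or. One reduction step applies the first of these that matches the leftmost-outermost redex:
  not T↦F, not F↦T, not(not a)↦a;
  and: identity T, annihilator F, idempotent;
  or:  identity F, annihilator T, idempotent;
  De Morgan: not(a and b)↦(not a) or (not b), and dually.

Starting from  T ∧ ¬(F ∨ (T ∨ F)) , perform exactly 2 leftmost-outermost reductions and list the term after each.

  start: T ∧ ¬(F ∨ (T ∨ F))
  →1  ¬(F ∨ (T ∨ F))
  →2  ¬F ∧ ¬(T ∨ F)

Answer: after 2 steps: ¬F ∧ ¬(T ∨ F)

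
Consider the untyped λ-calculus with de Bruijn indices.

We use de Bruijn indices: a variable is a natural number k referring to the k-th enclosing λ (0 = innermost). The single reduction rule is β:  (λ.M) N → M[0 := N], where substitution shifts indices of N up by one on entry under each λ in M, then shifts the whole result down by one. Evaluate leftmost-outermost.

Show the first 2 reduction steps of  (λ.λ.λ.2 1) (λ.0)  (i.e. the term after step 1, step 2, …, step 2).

Answer: after 2 steps: λ.λ.1

Derivation:
  start: (λ.λ.λ.2 1) (λ.0)
  [1] λ.λ.(λ.0) 1
  [2] λ.λ.1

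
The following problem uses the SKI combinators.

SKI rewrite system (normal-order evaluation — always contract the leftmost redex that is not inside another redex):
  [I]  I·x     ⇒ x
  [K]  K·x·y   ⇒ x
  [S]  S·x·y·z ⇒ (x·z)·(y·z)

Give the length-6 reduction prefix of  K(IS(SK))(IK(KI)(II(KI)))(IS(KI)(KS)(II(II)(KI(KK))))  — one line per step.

  start: K(IS(SK))(IK(KI)(II(KI)))(IS(KI)(KS)(II(II)(KI(KK))))
  →1  IS(SK)(IS(KI)(KS)(II(II)(KI(KK))))
  →2  S(SK)(IS(KI)(KS)(II(II)(KI(KK))))
  →3  S(SK)(S(KI)(KS)(II(II)(KI(KK))))
  →4  S(SK)(KI(II(II)(KI(KK)))(KS(II(II)(KI(KK)))))
  →5  S(SK)(I(KS(II(II)(KI(KK)))))
  →6  S(SK)(KS(II(II)(KI(KK))))

Answer: after 6 steps: S(SK)(KS(II(II)(KI(KK))))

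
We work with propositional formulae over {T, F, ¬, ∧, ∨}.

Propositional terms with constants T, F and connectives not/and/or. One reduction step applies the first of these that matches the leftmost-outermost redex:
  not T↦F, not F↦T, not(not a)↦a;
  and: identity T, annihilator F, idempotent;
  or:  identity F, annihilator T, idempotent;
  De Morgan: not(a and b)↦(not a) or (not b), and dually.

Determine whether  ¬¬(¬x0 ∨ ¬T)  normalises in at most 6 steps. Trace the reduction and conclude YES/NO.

  start: ¬¬(¬x0 ∨ ¬T)
  [1] ¬x0 ∨ ¬T
  [2] ¬x0 ∨ F
  [3] ¬x0

Answer: YES — reaches normal form ¬x0 in 3 ≤ 6 steps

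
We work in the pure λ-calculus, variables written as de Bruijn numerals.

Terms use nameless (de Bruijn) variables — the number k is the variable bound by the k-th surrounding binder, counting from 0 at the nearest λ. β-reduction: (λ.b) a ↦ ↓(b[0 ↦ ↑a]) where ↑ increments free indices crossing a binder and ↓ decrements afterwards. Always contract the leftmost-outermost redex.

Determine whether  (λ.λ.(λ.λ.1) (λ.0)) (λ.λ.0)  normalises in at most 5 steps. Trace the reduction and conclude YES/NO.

Answer: YES — reaches normal form λ.λ.λ.0 in 2 ≤ 5 steps

Working:
  start: (λ.λ.(λ.λ.1) (λ.0)) (λ.λ.0)
  [1] λ.(λ.λ.1) (λ.0)
  [2] λ.λ.λ.0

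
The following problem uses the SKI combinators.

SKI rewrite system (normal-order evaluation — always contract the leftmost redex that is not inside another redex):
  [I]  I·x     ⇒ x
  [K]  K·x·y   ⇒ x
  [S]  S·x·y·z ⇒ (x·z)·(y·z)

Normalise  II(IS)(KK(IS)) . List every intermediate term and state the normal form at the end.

  start: II(IS)(KK(IS))
  [1] I(IS)(KK(IS))
  [2] IS(KK(IS))
  [3] S(KK(IS))
  [4] SK

Answer: normal form = SK  (in 4 steps)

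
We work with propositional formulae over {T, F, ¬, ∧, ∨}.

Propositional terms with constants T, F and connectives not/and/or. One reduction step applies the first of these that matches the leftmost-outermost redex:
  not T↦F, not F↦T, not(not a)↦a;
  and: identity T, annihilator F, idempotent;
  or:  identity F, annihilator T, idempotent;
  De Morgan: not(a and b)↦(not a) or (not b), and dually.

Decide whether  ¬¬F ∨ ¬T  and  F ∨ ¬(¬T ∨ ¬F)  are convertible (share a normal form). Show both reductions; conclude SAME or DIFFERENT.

Answer: SAME — A ⇓ F, B ⇓ F

Derivation:
Term A:
  start: ¬¬F ∨ ¬T
  →1  F ∨ ¬T
  →2  ¬T
  →3  F

Term B:
  start: F ∨ ¬(¬T ∨ ¬F)
  →1  ¬(¬T ∨ ¬F)
  →2  ¬¬T ∧ ¬¬F
  →3  T ∧ ¬¬F
  →4  ¬¬F
  →5  F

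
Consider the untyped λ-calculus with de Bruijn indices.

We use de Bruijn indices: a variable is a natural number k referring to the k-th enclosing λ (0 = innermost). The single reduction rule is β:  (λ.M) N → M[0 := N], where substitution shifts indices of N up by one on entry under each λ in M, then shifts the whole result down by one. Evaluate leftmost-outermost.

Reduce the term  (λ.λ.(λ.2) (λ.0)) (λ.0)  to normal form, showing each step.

Answer: normal form = λ.λ.0  (in 2 steps)

Reduction:
  start: (λ.λ.(λ.2) (λ.0)) (λ.0)
  [1] λ.(λ.λ.0) (λ.0)
  [2] λ.λ.0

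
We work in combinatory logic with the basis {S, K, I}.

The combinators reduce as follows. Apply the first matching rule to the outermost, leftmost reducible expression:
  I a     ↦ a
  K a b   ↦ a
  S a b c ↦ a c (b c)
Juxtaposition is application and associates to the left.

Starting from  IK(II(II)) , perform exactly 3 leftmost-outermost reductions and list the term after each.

Answer: after 3 steps: K(II)

Working:
  start: IK(II(II))
  →1  K(II(II))
  →2  K(I(II))
  →3  K(II)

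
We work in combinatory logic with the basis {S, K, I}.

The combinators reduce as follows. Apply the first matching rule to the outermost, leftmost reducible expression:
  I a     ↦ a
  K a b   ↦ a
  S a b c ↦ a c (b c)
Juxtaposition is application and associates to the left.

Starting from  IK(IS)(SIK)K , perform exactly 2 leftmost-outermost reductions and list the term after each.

  start: IK(IS)(SIK)K
  →1  K(IS)(SIK)K
  →2  ISK

Answer: after 2 steps: ISK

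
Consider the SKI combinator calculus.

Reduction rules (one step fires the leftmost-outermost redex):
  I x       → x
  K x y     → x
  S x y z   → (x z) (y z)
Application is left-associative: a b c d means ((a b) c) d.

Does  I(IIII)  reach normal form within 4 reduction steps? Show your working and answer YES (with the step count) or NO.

Answer: YES — reaches normal form I in 4 ≤ 4 steps

Working:
  start: I(IIII)
  step 1: IIII
  step 2: III
  step 3: II
  step 4: I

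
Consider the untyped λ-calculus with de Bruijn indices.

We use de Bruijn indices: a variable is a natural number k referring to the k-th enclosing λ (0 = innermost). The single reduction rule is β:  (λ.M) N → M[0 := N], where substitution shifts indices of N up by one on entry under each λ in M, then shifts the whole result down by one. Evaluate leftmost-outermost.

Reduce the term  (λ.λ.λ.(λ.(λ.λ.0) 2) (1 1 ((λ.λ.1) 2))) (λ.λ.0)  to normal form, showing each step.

Answer: normal form = λ.λ.λ.0  (in 3 steps)

Working:
  start: (λ.λ.λ.(λ.(λ.λ.0) 2) (1 1 ((λ.λ.1) 2))) (λ.λ.0)
  step 1: λ.λ.(λ.(λ.λ.0) 2) (1 1 ((λ.λ.1) (λ.λ.0)))
  step 2: λ.λ.(λ.λ.0) 1
  step 3: λ.λ.λ.0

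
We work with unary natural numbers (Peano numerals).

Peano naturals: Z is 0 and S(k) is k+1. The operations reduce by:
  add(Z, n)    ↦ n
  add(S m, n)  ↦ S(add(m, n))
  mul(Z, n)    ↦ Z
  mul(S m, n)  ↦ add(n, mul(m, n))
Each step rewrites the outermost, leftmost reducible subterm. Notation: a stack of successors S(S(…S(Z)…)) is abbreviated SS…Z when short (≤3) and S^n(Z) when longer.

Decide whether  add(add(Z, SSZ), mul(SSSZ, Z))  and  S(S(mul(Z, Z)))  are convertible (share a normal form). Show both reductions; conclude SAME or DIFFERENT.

Answer: SAME — A ⇓ SSZ, B ⇓ SSZ

Reduction:
Term A:
  start: add(add(Z, SSZ), mul(SSSZ, Z))
  step 1: add(SSZ, mul(SSSZ, Z))
  step 2: S(add(SZ, mul(SSSZ, Z)))
  step 3: S(S(add(Z, mul(SSSZ, Z))))
  step 4: S(S(mul(SSSZ, Z)))
  step 5: S(S(add(Z, mul(SSZ, Z))))
  step 6: S(S(mul(SSZ, Z)))
  step 7: S(S(add(Z, mul(SZ, Z))))
  step 8: S(S(mul(SZ, Z)))
  step 9: S(S(add(Z, mul(Z, Z))))
  step 10: S(S(mul(Z, Z)))
  step 11: SSZ

Term B:
  start: S(S(mul(Z, Z)))
  step 1: SSZ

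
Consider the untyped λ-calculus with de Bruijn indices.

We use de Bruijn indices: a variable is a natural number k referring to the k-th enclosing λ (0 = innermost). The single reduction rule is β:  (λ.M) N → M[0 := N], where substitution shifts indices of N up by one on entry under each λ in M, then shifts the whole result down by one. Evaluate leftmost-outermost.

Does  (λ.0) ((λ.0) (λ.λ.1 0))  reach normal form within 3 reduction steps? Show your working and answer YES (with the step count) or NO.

Answer: YES — reaches normal form λ.λ.1 0 in 2 ≤ 3 steps

Working:
  start: (λ.0) ((λ.0) (λ.λ.1 0))
  →1  (λ.0) (λ.λ.1 0)
  →2  λ.λ.1 0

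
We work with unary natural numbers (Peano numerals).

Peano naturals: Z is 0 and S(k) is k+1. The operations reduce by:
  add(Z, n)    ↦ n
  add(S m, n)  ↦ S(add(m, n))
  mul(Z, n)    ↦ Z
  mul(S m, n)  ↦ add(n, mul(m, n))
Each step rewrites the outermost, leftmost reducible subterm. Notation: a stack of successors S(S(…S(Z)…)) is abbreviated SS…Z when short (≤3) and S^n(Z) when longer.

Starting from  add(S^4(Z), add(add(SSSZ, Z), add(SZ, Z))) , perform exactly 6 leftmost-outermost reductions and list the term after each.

Answer: after 6 steps: S(S(S(S(add(S(add(SSZ, Z)), add(SZ, Z))))))

Working:
  start: add(S^4(Z), add(add(SSSZ, Z), add(SZ, Z)))
  →1  S(add(SSSZ, add(add(SSSZ, Z), add(SZ, Z))))
  →2  S(S(add(SSZ, add(add(SSSZ, Z), add(SZ, Z)))))
  →3  S(S(S(add(SZ, add(add(SSSZ, Z), add(SZ, Z))))))
  →4  S(S(S(S(add(Z, add(add(SSSZ, Z), add(SZ, Z)))))))
  →5  S(S(S(S(add(add(SSSZ, Z), add(SZ, Z))))))
  →6  S(S(S(S(add(S(add(SSZ, Z)), add(SZ, Z))))))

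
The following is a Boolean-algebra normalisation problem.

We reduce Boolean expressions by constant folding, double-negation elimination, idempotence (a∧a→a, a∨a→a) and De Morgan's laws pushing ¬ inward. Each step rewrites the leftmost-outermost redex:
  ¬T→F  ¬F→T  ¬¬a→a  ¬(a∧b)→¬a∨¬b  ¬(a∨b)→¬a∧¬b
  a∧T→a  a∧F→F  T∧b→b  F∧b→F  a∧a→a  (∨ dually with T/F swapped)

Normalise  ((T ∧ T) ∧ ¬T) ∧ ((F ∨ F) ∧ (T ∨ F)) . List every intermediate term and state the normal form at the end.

Answer: normal form = F  (in 4 steps)

Working:
  start: ((T ∧ T) ∧ ¬T) ∧ ((F ∨ F) ∧ (T ∨ F))
  step 1: (T ∧ ¬T) ∧ ((F ∨ F) ∧ (T ∨ F))
  step 2: ¬T ∧ ((F ∨ F) ∧ (T ∨ F))
  step 3: F ∧ ((F ∨ F) ∧ (T ∨ F))
  step 4: F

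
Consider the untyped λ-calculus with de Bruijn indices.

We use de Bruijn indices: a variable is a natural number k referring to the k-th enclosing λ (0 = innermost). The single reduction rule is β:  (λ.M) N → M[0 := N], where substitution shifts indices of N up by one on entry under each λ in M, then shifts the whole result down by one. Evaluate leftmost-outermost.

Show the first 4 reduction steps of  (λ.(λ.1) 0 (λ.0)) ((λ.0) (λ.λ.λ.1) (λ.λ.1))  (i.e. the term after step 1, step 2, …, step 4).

Answer: after 4 steps: (λ.λ.1) (λ.0)

Reduction:
  start: (λ.(λ.1) 0 (λ.0)) ((λ.0) (λ.λ.λ.1) (λ.λ.1))
  step 1: (λ.(λ.0) (λ.λ.λ.1) (λ.λ.1)) ((λ.0) (λ.λ.λ.1) (λ.λ.1)) (λ.0)
  step 2: (λ.0) (λ.λ.λ.1) (λ.λ.1) (λ.0)
  step 3: (λ.λ.λ.1) (λ.λ.1) (λ.0)
  step 4: (λ.λ.1) (λ.0)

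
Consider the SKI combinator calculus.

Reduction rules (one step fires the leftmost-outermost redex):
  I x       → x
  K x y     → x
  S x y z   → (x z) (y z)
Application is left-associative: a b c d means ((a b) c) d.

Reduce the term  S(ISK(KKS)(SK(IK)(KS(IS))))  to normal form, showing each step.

Answer: normal form = SS  (in 6 steps)

Reduction:
  start: S(ISK(KKS)(SK(IK)(KS(IS))))
  [1] S(SK(KKS)(SK(IK)(KS(IS))))
  [2] S(K(SK(IK)(KS(IS)))(KKS(SK(IK)(KS(IS)))))
  [3] S(SK(IK)(KS(IS)))
  [4] S(K(KS(IS))(IK(KS(IS))))
  [5] S(KS(IS))
  [6] SS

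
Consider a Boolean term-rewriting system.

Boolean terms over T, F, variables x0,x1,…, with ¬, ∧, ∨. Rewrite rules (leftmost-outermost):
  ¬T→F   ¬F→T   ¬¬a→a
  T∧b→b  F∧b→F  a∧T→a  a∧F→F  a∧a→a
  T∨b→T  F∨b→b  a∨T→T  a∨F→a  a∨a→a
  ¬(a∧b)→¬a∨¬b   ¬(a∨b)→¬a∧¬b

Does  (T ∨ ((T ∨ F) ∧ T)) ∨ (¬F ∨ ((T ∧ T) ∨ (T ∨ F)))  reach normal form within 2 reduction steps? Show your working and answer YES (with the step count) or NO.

  start: (T ∨ ((T ∨ F) ∧ T)) ∨ (¬F ∨ ((T ∧ T) ∨ (T ∨ F)))
  [1] T ∨ (¬F ∨ ((T ∧ T) ∨ (T ∨ F)))
  [2] T

Answer: YES — reaches normal form T in 2 ≤ 2 steps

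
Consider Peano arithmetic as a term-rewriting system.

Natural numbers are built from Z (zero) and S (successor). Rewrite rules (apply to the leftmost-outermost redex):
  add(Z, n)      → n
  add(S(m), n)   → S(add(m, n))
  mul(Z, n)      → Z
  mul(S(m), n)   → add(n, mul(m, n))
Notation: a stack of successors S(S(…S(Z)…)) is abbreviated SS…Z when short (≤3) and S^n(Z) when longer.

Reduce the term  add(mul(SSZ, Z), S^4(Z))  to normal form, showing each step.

Answer: normal form = S^4(Z)  (in 6 steps)

Derivation:
  start: add(mul(SSZ, Z), S^4(Z))
  [1] add(add(Z, mul(SZ, Z)), S^4(Z))
  [2] add(mul(SZ, Z), S^4(Z))
  [3] add(add(Z, mul(Z, Z)), S^4(Z))
  [4] add(mul(Z, Z), S^4(Z))
  [5] add(Z, S^4(Z))
  [6] S^4(Z)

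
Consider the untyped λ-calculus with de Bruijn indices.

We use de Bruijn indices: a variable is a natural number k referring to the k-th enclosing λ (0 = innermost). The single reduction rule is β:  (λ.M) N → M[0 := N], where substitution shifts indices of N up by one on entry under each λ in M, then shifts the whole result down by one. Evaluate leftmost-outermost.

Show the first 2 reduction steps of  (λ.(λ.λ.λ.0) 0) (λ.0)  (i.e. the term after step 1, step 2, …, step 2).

Answer: after 2 steps: λ.λ.0

Derivation:
  start: (λ.(λ.λ.λ.0) 0) (λ.0)
  →1  (λ.λ.λ.0) (λ.0)
  →2  λ.λ.0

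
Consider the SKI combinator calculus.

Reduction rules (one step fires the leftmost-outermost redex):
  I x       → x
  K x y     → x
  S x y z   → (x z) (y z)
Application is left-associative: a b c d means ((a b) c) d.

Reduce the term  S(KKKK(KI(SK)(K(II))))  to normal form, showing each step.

Answer: normal form = SK  (in 2 steps)

Working:
  start: S(KKKK(KI(SK)(K(II))))
  [1] S(KK(KI(SK)(K(II))))
  [2] SK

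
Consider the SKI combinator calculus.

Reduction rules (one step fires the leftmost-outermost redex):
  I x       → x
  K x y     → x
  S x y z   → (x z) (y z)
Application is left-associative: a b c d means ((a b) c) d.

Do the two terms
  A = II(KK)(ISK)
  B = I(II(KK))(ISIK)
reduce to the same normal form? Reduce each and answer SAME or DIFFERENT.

Answer: SAME — A ⇓ K, B ⇓ K

Reduction:
Term A:
  start: II(KK)(ISK)
  →1  I(KK)(ISK)
  →2  KK(ISK)
  →3  K

Term B:
  start: I(II(KK))(ISIK)
  →1  II(KK)(ISIK)
  →2  I(KK)(ISIK)
  →3  KK(ISIK)
  →4  K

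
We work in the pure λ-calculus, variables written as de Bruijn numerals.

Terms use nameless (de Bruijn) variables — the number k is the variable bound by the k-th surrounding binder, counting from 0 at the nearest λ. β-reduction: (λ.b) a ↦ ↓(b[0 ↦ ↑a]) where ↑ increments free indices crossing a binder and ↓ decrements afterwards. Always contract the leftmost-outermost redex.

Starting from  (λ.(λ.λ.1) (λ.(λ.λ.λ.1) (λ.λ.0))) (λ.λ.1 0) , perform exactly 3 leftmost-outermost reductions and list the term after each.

Answer: after 3 steps: λ.λ.λ.λ.1

Working:
  start: (λ.(λ.λ.1) (λ.(λ.λ.λ.1) (λ.λ.0))) (λ.λ.1 0)
  [1] (λ.λ.1) (λ.(λ.λ.λ.1) (λ.λ.0))
  [2] λ.λ.(λ.λ.λ.1) (λ.λ.0)
  [3] λ.λ.λ.λ.1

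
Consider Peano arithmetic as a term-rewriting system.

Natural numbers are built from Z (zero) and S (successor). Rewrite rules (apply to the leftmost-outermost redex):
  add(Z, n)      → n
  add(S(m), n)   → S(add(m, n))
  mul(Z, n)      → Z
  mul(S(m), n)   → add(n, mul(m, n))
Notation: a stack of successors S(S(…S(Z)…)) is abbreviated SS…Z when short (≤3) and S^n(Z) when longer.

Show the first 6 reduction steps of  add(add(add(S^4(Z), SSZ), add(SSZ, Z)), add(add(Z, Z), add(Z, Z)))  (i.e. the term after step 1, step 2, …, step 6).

Answer: after 6 steps: S(S(add(add(add(SSZ, SSZ), add(SSZ, Z)), add(add(Z, Z), add(Z, Z)))))

Reduction:
  start: add(add(add(S^4(Z), SSZ), add(SSZ, Z)), add(add(Z, Z), add(Z, Z)))
  [1] add(add(S(add(SSSZ, SSZ)), add(SSZ, Z)), add(add(Z, Z), add(Z, Z)))
  [2] add(S(add(add(SSSZ, SSZ), add(SSZ, Z))), add(add(Z, Z), add(Z, Z)))
  [3] S(add(add(add(SSSZ, SSZ), add(SSZ, Z)), add(add(Z, Z), add(Z, Z))))
  [4] S(add(add(S(add(SSZ, SSZ)), add(SSZ, Z)), add(add(Z, Z), add(Z, Z))))
  [5] S(add(S(add(add(SSZ, SSZ), add(SSZ, Z))), add(add(Z, Z), add(Z, Z))))
  [6] S(S(add(add(add(SSZ, SSZ), add(SSZ, Z)), add(add(Z, Z), add(Z, Z)))))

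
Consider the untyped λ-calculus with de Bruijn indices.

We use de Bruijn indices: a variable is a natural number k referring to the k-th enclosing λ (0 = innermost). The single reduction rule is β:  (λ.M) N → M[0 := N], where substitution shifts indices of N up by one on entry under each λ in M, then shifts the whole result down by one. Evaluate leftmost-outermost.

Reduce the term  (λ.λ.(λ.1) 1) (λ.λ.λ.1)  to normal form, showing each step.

Answer: normal form = λ.0  (in 2 steps)

Working:
  start: (λ.λ.(λ.1) 1) (λ.λ.λ.1)
  step 1: λ.(λ.1) (λ.λ.λ.1)
  step 2: λ.0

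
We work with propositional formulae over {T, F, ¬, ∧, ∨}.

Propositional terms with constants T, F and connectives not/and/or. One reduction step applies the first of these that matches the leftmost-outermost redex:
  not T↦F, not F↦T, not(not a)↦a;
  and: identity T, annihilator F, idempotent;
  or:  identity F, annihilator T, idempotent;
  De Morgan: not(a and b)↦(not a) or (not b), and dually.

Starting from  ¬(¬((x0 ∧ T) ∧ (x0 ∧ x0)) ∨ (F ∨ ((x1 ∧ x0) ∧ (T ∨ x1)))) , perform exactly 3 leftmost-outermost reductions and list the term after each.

  start: ¬(¬((x0 ∧ T) ∧ (x0 ∧ x0)) ∨ (F ∨ ((x1 ∧ x0) ∧ (T ∨ x1))))
  →1  ¬¬((x0 ∧ T) ∧ (x0 ∧ x0)) ∧ ¬(F ∨ ((x1 ∧ x0) ∧ (T ∨ x1)))
  →2  ((x0 ∧ T) ∧ (x0 ∧ x0)) ∧ ¬(F ∨ ((x1 ∧ x0) ∧ (T ∨ x1)))
  →3  (x0 ∧ (x0 ∧ x0)) ∧ ¬(F ∨ ((x1 ∧ x0) ∧ (T ∨ x1)))

Answer: after 3 steps: (x0 ∧ (x0 ∧ x0)) ∧ ¬(F ∨ ((x1 ∧ x0) ∧ (T ∨ x1)))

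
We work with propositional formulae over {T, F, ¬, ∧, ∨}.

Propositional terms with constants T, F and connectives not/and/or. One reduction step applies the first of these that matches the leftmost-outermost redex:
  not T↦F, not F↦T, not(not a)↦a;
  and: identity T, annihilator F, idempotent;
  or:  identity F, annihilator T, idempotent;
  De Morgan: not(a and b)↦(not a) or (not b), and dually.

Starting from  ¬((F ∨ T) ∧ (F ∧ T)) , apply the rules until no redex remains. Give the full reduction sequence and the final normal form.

Answer: normal form = T  (in 9 steps)

Derivation:
  start: ¬((F ∨ T) ∧ (F ∧ T))
  step 1: ¬(F ∨ T) ∨ ¬(F ∧ T)
  step 2: (¬F ∧ ¬T) ∨ ¬(F ∧ T)
  step 3: (T ∧ ¬T) ∨ ¬(F ∧ T)
  step 4: ¬T ∨ ¬(F ∧ T)
  step 5: F ∨ ¬(F ∧ T)
  step 6: ¬(F ∧ T)
  step 7: ¬F ∨ ¬T
  step 8: T ∨ ¬T
  step 9: T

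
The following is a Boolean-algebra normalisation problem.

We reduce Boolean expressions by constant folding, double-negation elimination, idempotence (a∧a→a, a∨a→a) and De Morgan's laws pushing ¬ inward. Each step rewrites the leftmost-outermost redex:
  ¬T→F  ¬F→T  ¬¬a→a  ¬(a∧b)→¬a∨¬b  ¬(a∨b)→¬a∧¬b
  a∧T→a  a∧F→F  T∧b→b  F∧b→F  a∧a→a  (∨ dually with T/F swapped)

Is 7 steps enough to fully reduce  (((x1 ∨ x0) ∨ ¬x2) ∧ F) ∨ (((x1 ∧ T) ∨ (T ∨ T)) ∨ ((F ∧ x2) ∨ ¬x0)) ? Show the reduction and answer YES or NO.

  start: (((x1 ∨ x0) ∨ ¬x2) ∧ F) ∨ (((x1 ∧ T) ∨ (T ∨ T)) ∨ ((F ∧ x2) ∨ ¬x0))
  [1] F ∨ (((x1 ∧ T) ∨ (T ∨ T)) ∨ ((F ∧ x2) ∨ ¬x0))
  [2] ((x1 ∧ T) ∨ (T ∨ T)) ∨ ((F ∧ x2) ∨ ¬x0)
  [3] (x1 ∨ (T ∨ T)) ∨ ((F ∧ x2) ∨ ¬x0)
  [4] (x1 ∨ T) ∨ ((F ∧ x2) ∨ ¬x0)
  [5] T ∨ ((F ∧ x2) ∨ ¬x0)
  [6] T

Answer: YES — reaches normal form T in 6 ≤ 7 steps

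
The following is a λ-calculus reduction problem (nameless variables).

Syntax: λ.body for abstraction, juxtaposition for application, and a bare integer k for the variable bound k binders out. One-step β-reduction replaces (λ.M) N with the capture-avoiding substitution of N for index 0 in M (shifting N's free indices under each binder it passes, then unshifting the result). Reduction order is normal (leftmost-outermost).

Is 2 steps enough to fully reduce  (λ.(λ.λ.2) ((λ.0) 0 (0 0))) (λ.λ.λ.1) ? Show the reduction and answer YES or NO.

  start: (λ.(λ.λ.2) ((λ.0) 0 (0 0))) (λ.λ.λ.1)
  step 1: (λ.λ.λ.λ.λ.1) ((λ.0) (λ.λ.λ.1) ((λ.λ.λ.1) (λ.λ.λ.1)))
  step 2: λ.λ.λ.λ.1

Answer: YES — reaches normal form λ.λ.λ.λ.1 in 2 ≤ 2 steps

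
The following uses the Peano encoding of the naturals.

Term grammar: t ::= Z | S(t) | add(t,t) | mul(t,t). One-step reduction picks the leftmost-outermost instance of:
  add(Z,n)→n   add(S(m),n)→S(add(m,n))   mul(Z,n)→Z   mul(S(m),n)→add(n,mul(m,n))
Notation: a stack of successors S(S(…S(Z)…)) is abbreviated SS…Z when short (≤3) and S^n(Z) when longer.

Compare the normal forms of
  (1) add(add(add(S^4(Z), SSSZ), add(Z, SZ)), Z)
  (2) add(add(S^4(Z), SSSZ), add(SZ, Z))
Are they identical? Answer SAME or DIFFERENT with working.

Answer: SAME — A ⇓ S^8(Z), B ⇓ S^8(Z)

Reduction:
Term A:
  start: add(add(add(S^4(Z), SSSZ), add(Z, SZ)), Z)
  →1  add(add(S(add(SSSZ, SSSZ)), add(Z, SZ)), Z)
  →2  add(S(add(add(SSSZ, SSSZ), add(Z, SZ))), Z)
  →3  S(add(add(add(SSSZ, SSSZ), add(Z, SZ)), Z))
  →4  S(add(add(S(add(SSZ, SSSZ)), add(Z, SZ)), Z))
  →5  S(add(S(add(add(SSZ, SSSZ), add(Z, SZ))), Z))
  →6  S(S(add(add(add(SSZ, SSSZ), add(Z, SZ)), Z)))
  →7  S(S(add(add(S(add(SZ, SSSZ)), add(Z, SZ)), Z)))
  →8  S(S(add(S(add(add(SZ, SSSZ), add(Z, SZ))), Z)))
  →9  S(S(S(add(add(add(SZ, SSSZ), add(Z, SZ)), Z))))
  →10  S(S(S(add(add(S(add(Z, SSSZ)), add(Z, SZ)), Z))))
  →11  S(S(S(add(S(add(add(Z, SSSZ), add(Z, SZ))), Z))))
  →12  S(S(S(S(add(add(add(Z, SSSZ), add(Z, SZ)), Z)))))
  →13  S(S(S(S(add(add(SSSZ, add(Z, SZ)), Z)))))
  →14  S(S(S(S(add(S(add(SSZ, add(Z, SZ))), Z)))))
  →15  S(S(S(S(S(add(add(SSZ, add(Z, SZ)), Z))))))
  →16  S(S(S(S(S(add(S(add(SZ, add(Z, SZ))), Z))))))
  →17  S(S(S(S(S(S(add(add(SZ, add(Z, SZ)), Z)))))))
  →18  S(S(S(S(S(S(add(S(add(Z, add(Z, SZ))), Z)))))))
  →19  S(S(S(S(S(S(S(add(add(Z, add(Z, SZ)), Z))))))))
  →20  S(S(S(S(S(S(S(add(add(Z, SZ), Z))))))))
  →21  S(S(S(S(S(S(S(add(SZ, Z))))))))
  →22  S(S(S(S(S(S(S(S(add(Z, Z)))))))))
  →23  S^8(Z)

Term B:
  start: add(add(S^4(Z), SSSZ), add(SZ, Z))
  →1  add(S(add(SSSZ, SSSZ)), add(SZ, Z))
  →2  S(add(add(SSSZ, SSSZ), add(SZ, Z)))
  →3  S(add(S(add(SSZ, SSSZ)), add(SZ, Z)))
  →4  S(S(add(add(SSZ, SSSZ), add(SZ, Z))))
  →5  S(S(add(S(add(SZ, SSSZ)), add(SZ, Z))))
  →6  S(S(S(add(add(SZ, SSSZ), add(SZ, Z)))))
  →7  S(S(S(add(S(add(Z, SSSZ)), add(SZ, Z)))))
  →8  S(S(S(S(add(add(Z, SSSZ), add(SZ, Z))))))
  →9  S(S(S(S(add(SSSZ, add(SZ, Z))))))
  →10  S(S(S(S(S(add(SSZ, add(SZ, Z)))))))
  →11  S(S(S(S(S(S(add(SZ, add(SZ, Z))))))))
  →12  S(S(S(S(S(S(S(add(Z, add(SZ, Z)))))))))
  →13  S(S(S(S(S(S(S(add(SZ, Z))))))))
  →14  S(S(S(S(S(S(S(S(add(Z, Z)))))))))
  →15  S^8(Z)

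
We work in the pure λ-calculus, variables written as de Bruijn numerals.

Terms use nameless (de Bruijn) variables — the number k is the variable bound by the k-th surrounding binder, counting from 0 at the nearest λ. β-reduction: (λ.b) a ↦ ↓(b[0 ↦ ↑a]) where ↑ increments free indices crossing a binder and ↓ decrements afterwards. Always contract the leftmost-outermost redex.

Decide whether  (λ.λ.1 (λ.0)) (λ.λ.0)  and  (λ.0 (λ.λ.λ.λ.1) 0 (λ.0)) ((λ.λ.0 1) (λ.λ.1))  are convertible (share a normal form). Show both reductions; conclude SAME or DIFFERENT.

Answer: SAME — A ⇓ λ.λ.0, B ⇓ λ.λ.0

Derivation:
Term A:
  start: (λ.λ.1 (λ.0)) (λ.λ.0)
  step 1: λ.(λ.λ.0) (λ.0)
  step 2: λ.λ.0

Term B:
  start: (λ.0 (λ.λ.λ.λ.1) 0 (λ.0)) ((λ.λ.0 1) (λ.λ.1))
  step 1: (λ.λ.0 1) (λ.λ.1) (λ.λ.λ.λ.1) ((λ.λ.0 1) (λ.λ.1)) (λ.0)
  step 2: (λ.0 (λ.λ.1)) (λ.λ.λ.λ.1) ((λ.λ.0 1) (λ.λ.1)) (λ.0)
  step 3: (λ.λ.λ.λ.1) (λ.λ.1) ((λ.λ.0 1) (λ.λ.1)) (λ.0)
  step 4: (λ.λ.λ.1) ((λ.λ.0 1) (λ.λ.1)) (λ.0)
  step 5: (λ.λ.1) (λ.0)
  step 6: λ.λ.0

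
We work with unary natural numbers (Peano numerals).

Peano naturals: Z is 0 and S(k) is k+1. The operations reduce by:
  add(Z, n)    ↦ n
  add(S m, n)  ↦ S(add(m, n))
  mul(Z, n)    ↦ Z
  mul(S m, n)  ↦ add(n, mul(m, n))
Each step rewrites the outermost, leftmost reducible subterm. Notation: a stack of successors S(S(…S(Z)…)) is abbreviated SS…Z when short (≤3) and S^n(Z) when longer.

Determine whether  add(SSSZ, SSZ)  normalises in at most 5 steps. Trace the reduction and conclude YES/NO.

Answer: YES — reaches normal form S^5(Z) in 4 ≤ 5 steps

Derivation:
  start: add(SSSZ, SSZ)
  step 1: S(add(SSZ, SSZ))
  step 2: S(S(add(SZ, SSZ)))
  step 3: S(S(S(add(Z, SSZ))))
  step 4: S^5(Z)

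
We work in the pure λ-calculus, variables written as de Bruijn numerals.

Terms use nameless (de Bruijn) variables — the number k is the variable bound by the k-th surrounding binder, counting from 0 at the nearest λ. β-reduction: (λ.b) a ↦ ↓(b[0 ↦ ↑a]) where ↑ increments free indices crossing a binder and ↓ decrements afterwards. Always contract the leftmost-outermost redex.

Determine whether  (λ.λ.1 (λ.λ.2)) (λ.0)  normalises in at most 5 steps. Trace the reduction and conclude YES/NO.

  start: (λ.λ.1 (λ.λ.2)) (λ.0)
  step 1: λ.(λ.0) (λ.λ.2)
  step 2: λ.λ.λ.2

Answer: YES — reaches normal form λ.λ.λ.2 in 2 ≤ 5 steps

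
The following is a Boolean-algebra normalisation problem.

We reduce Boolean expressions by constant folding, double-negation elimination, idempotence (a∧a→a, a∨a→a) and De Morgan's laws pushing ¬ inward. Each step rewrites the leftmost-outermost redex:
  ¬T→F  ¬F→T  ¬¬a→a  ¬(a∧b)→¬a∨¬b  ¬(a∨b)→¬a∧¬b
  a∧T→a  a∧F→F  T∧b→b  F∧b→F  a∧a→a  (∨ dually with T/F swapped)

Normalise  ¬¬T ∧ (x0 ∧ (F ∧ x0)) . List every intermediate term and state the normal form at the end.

  start: ¬¬T ∧ (x0 ∧ (F ∧ x0))
  step 1: T ∧ (x0 ∧ (F ∧ x0))
  step 2: x0 ∧ (F ∧ x0)
  step 3: x0 ∧ F
  step 4: F

Answer: normal form = F  (in 4 steps)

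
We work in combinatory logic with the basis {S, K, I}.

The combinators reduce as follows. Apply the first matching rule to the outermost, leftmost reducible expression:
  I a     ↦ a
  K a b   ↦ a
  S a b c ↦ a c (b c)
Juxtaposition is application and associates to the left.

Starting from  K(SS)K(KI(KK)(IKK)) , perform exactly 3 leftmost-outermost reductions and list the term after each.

Answer: after 3 steps: SS(IKK)

Working:
  start: K(SS)K(KI(KK)(IKK))
  →1  SS(KI(KK)(IKK))
  →2  SS(I(IKK))
  →3  SS(IKK)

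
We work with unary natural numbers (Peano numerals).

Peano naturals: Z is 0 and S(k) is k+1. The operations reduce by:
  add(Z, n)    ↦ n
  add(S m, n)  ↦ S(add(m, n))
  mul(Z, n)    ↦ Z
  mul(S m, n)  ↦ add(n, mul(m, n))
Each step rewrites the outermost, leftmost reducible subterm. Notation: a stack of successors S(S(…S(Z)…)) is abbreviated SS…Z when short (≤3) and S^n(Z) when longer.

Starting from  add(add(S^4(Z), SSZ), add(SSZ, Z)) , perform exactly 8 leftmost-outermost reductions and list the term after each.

Answer: after 8 steps: S(S(S(S(add(add(Z, SSZ), add(SSZ, Z))))))

Working:
  start: add(add(S^4(Z), SSZ), add(SSZ, Z))
  [1] add(S(add(SSSZ, SSZ)), add(SSZ, Z))
  [2] S(add(add(SSSZ, SSZ), add(SSZ, Z)))
  [3] S(add(S(add(SSZ, SSZ)), add(SSZ, Z)))
  [4] S(S(add(add(SSZ, SSZ), add(SSZ, Z))))
  [5] S(S(add(S(add(SZ, SSZ)), add(SSZ, Z))))
  [6] S(S(S(add(add(SZ, SSZ), add(SSZ, Z)))))
  [7] S(S(S(add(S(add(Z, SSZ)), add(SSZ, Z)))))
  [8] S(S(S(S(add(add(Z, SSZ), add(SSZ, Z))))))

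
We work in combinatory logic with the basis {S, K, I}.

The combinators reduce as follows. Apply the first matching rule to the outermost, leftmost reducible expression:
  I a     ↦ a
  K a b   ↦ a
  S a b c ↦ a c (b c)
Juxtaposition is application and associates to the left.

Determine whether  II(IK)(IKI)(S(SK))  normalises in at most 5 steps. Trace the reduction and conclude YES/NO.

  start: II(IK)(IKI)(S(SK))
  step 1: I(IK)(IKI)(S(SK))
  step 2: IK(IKI)(S(SK))
  step 3: K(IKI)(S(SK))
  step 4: IKI
  step 5: KI

Answer: YES — reaches normal form KI in 5 ≤ 5 steps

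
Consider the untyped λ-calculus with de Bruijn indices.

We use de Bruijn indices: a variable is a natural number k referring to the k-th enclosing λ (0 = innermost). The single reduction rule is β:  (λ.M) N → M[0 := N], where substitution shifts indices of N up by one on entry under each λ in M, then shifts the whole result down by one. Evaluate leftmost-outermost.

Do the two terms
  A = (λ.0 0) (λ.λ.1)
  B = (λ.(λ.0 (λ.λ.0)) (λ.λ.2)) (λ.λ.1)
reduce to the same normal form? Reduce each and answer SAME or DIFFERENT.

Term A:
  start: (λ.0 0) (λ.λ.1)
  →1  (λ.λ.1) (λ.λ.1)
  →2  λ.λ.λ.1

Term B:
  start: (λ.(λ.0 (λ.λ.0)) (λ.λ.2)) (λ.λ.1)
  →1  (λ.0 (λ.λ.0)) (λ.λ.λ.λ.1)
  →2  (λ.λ.λ.λ.1) (λ.λ.0)
  →3  λ.λ.λ.1

Answer: SAME — A ⇓ λ.λ.λ.1, B ⇓ λ.λ.λ.1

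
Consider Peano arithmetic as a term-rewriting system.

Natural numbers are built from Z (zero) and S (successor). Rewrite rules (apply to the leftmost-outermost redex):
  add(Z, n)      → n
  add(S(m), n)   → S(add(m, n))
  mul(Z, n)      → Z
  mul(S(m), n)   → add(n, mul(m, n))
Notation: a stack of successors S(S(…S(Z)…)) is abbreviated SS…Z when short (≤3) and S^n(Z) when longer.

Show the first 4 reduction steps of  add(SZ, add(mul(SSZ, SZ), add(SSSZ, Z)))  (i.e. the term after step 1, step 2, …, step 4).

  start: add(SZ, add(mul(SSZ, SZ), add(SSSZ, Z)))
  step 1: S(add(Z, add(mul(SSZ, SZ), add(SSSZ, Z))))
  step 2: S(add(mul(SSZ, SZ), add(SSSZ, Z)))
  step 3: S(add(add(SZ, mul(SZ, SZ)), add(SSSZ, Z)))
  step 4: S(add(S(add(Z, mul(SZ, SZ))), add(SSSZ, Z)))

Answer: after 4 steps: S(add(S(add(Z, mul(SZ, SZ))), add(SSSZ, Z)))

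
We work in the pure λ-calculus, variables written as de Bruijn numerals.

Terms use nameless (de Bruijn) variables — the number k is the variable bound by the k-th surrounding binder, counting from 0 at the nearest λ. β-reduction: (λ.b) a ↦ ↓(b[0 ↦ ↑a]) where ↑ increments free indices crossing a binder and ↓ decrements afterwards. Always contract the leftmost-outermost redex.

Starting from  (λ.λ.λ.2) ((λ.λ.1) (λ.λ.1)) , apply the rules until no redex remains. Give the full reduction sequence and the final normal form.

  start: (λ.λ.λ.2) ((λ.λ.1) (λ.λ.1))
  →1  λ.λ.(λ.λ.1) (λ.λ.1)
  →2  λ.λ.λ.λ.λ.1

Answer: normal form = λ.λ.λ.λ.λ.1  (in 2 steps)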